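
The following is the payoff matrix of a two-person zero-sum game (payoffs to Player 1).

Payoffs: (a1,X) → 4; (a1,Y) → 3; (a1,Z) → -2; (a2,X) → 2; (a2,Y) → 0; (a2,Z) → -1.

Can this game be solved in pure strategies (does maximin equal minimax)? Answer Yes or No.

Row minima: a1 → -2, a2 → -1; maximin = -1.
Column maxima: X → 4, Y → 3, Z → -1; minimax = -1.
maximin = minimax = -1, so a saddle point exists.

Yes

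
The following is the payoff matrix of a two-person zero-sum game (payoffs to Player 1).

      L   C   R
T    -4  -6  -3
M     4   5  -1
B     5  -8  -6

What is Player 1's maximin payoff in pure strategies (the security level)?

-1

Row minima: T → -6, M → -1, B → -8.
The best of these is -1.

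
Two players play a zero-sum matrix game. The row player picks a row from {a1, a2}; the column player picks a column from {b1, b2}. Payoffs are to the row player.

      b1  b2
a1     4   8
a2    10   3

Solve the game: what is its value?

Row minima: a1 → 4, a2 → 3; maximin = 4.
Column maxima: b1 → 10, b2 → 8; minimax = 8.
4 ≠ 8, so there is no saddle point; optimal play is mixed.
Let the row player play a1 with probability p. Expected payoff against b1: 4p + 10(1−p) = −6p + 10; against b2: 8p + 3(1−p) = 5p + 3.
Setting these equal: −6p + 10 = 5p + 3 ⇒ −11p = -7 ⇒ p = 7/11, and the value is (-6)·(7/11) + 10 = 68/11.
For the column player: with q = P(b1), equating a1's and a2's payoffs gives −4q + 8 = 7q + 3 ⇒ q = 5/11.

68/11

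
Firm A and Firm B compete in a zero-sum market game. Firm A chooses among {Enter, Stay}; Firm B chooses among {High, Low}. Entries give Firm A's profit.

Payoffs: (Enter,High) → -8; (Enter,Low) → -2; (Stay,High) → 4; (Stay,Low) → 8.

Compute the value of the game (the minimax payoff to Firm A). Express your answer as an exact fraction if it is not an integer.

4

Row minima: Enter → -8, Stay → 4; maximin = 4.
Column maxima: High → 4, Low → 8; minimax = 4.
Since maximin = minimax = 4, there is a saddle point and the value is 4.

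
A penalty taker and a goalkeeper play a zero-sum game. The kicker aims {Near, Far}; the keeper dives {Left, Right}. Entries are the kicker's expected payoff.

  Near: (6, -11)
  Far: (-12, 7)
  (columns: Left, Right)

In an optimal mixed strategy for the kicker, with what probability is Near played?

Row minima: Near → -11, Far → -12; maximin = -11.
Column maxima: Left → 6, Right → 7; minimax = 6.
-11 ≠ 6, so there is no saddle point; optimal play is mixed.
Let the kicker play Near with probability p. Expected payoff against Left: 6p + (-12)(1−p) = 18p − 12; against Right: (-11)p + 7(1−p) = −18p + 7.
Setting these equal: 18p − 12 = −18p + 7 ⇒ 36p = 19 ⇒ p = 19/36, and the value is (18)·(19/36) − 12 = -5/2.
For the keeper: with q = P(Left), equating Near's and Far's payoffs gives 17q − 11 = −19q + 7 ⇒ q = 1/2.

19/36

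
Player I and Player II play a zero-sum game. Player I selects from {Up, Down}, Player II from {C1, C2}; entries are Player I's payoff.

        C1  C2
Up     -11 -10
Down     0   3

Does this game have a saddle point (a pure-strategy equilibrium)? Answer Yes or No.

Row minima: Up → -11, Down → 0; maximin = 0.
Column maxima: C1 → 0, C2 → 3; minimax = 0.
maximin = minimax = 0, so a saddle point exists.

Yes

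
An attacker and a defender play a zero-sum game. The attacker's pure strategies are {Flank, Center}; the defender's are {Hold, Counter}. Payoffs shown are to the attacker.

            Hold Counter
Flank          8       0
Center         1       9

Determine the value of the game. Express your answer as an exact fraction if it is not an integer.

9/2

Row minima: Flank → 0, Center → 1; maximin = 1.
Column maxima: Hold → 8, Counter → 9; minimax = 8.
1 ≠ 8, so there is no saddle point; optimal play is mixed.
Let the attacker play Flank with probability p. Expected payoff against Hold: 8p + 1(1−p) = 7p + 1; against Counter: 0p + 9(1−p) = −9p + 9.
Setting these equal: 7p + 1 = −9p + 9 ⇒ 16p = 8 ⇒ p = 1/2, and the value is (7)·(1/2) + 1 = 9/2.
For the defender: with q = P(Hold), equating Flank's and Center's payoffs gives 8q = −8q + 9 ⇒ q = 9/16.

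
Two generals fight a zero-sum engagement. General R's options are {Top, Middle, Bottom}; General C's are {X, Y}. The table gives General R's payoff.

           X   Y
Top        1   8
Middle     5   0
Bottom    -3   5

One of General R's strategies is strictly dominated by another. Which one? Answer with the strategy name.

Top gives a strictly higher payoff than Bottom against every column: 1 > -3, 8 > 5.
So Bottom is strictly dominated and General R never plays it.

Bottom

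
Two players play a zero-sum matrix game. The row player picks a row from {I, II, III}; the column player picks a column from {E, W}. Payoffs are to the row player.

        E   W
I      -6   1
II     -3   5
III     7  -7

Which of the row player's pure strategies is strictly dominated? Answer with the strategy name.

I

II gives a strictly higher payoff than I against every column: -3 > -6, 5 > 1.
So I is strictly dominated and the row player never plays it.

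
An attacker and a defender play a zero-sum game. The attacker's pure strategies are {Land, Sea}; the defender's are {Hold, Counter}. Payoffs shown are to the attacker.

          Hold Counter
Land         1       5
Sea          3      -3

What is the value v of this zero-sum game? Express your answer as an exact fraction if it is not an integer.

Row minima: Land → 1, Sea → -3; maximin = 1.
Column maxima: Hold → 3, Counter → 5; minimax = 3.
1 ≠ 3, so there is no saddle point; optimal play is mixed.
Let the attacker play Land with probability p. Expected payoff against Hold: 1p + 3(1−p) = −2p + 3; against Counter: 5p + (-3)(1−p) = 8p − 3.
Setting these equal: −2p + 3 = 8p − 3 ⇒ −10p = -6 ⇒ p = 3/5, and the value is (-2)·(3/5) + 3 = 9/5.
For the defender: with q = P(Hold), equating Land's and Sea's payoffs gives −4q + 5 = 6q − 3 ⇒ q = 4/5.

9/5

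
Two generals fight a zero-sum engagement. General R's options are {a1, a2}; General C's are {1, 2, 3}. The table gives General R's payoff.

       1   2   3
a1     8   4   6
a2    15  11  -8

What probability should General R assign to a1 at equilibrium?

Row minima: a1 → 4, a2 → -8; maximin = 4.
Column maxima: 1 → 15, 2 → 11, 3 → 6; minimax = 6.
4 ≠ 6, so there is no saddle point; optimal play is mixed.
1 is strictly dominated by 2 (it gives General R strictly more in every row), so General C never plays it.
On the remaining 2×2 (a1, a2 vs 2, 3):
Let General R play a1 with probability p. Expected payoff against 2: 4p + 11(1−p) = −7p + 11; against 3: 6p + (-8)(1−p) = 14p − 8.
Setting these equal: −7p + 11 = 14p − 8 ⇒ −21p = -19 ⇒ p = 19/21, and the value is (-7)·(19/21) + 11 = 14/3.
For General C: with q = P(2), equating a1's and a2's payoffs gives −2q + 6 = 19q − 8 ⇒ q = 2/3.

19/21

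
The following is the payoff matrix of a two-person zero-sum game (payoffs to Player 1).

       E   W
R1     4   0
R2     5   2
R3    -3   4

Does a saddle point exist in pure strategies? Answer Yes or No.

No

Row minima: R1 → 0, R2 → 2, R3 → -3; maximin = 2.
Column maxima: E → 5, W → 4; minimax = 4.
2 ≠ 4, so no pure-strategy equilibrium exists.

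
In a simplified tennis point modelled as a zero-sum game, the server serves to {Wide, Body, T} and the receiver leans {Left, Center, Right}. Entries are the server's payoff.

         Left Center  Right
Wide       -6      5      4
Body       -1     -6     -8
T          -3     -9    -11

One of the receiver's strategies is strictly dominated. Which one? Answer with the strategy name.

Right holds the server's payoff strictly below Center in every row: 4 < 5, -8 < -6, -11 < -9.
So Center is strictly dominated for the receiver.

Center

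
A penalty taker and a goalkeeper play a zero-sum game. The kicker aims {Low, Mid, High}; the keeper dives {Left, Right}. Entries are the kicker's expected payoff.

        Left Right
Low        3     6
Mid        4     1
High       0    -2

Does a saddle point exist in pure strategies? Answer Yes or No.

No

Row minima: Low → 3, Mid → 1, High → -2; maximin = 3.
Column maxima: Left → 4, Right → 6; minimax = 4.
3 ≠ 4, so no pure-strategy equilibrium exists.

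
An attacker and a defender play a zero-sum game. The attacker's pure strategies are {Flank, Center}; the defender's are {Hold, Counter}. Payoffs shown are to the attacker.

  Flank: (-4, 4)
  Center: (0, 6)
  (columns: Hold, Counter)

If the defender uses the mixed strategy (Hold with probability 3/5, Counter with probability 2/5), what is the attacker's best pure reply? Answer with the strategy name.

Expected payoff of Flank: (3/5)·(-4) + (2/5)·4 = -4/5.
Expected payoff of Center: (3/5)·0 + (2/5)·6 = 12/5.
The largest is 12/5, so the attacker's best response is Center.

Center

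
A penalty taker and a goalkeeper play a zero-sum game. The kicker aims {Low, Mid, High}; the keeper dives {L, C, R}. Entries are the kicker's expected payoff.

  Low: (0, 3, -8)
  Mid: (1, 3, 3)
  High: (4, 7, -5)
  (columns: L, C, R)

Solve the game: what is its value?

Row minima: Low → -8, Mid → 1, High → -5; maximin = 1.
Column maxima: L → 4, C → 7, R → 3; minimax = 3.
1 ≠ 3, so there is no saddle point; optimal play is mixed.
Low is strictly dominated by High, so the kicker never plays it.
C is strictly dominated by L (it gives the kicker strictly more in every row), so the keeper never plays it.
On the remaining 2×2 (Mid, High vs L, R):
Let the kicker play Mid with probability p. Expected payoff against L: 1p + 4(1−p) = −3p + 4; against R: 3p + (-5)(1−p) = 8p − 5.
Setting these equal: −3p + 4 = 8p − 5 ⇒ −11p = -9 ⇒ p = 9/11, and the value is (-3)·(9/11) + 4 = 17/11.
For the keeper: with q = P(L), equating Mid's and High's payoffs gives −2q + 3 = 9q − 5 ⇒ q = 8/11.

17/11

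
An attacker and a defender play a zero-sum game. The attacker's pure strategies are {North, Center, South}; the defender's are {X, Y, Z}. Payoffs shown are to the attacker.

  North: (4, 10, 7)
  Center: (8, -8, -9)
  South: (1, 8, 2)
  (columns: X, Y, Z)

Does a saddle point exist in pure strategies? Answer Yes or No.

No

Row minima: North → 4, Center → -9, South → 1; maximin = 4.
Column maxima: X → 8, Y → 10, Z → 7; minimax = 7.
4 ≠ 7, so no pure-strategy equilibrium exists.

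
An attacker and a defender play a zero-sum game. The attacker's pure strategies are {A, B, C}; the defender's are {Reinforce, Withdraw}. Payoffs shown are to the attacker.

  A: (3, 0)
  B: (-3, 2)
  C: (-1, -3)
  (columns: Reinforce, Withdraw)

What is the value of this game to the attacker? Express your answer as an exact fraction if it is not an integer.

Row minima: A → 0, B → -3, C → -3; maximin = 0.
Column maxima: Reinforce → 3, Withdraw → 2; minimax = 2.
0 ≠ 2, so there is no saddle point; optimal play is mixed.
C is strictly dominated by A, so the attacker never plays it.
On the remaining 2×2 (A, B vs Reinforce, Withdraw):
Let the attacker play A with probability p. Expected payoff against Reinforce: 3p + (-3)(1−p) = 6p − 3; against Withdraw: 0p + 2(1−p) = −2p + 2.
Setting these equal: 6p − 3 = −2p + 2 ⇒ 8p = 5 ⇒ p = 5/8, and the value is (6)·(5/8) − 3 = 3/4.
For the defender: with q = P(Reinforce), equating A's and B's payoffs gives 3q = −5q + 2 ⇒ q = 1/4.

3/4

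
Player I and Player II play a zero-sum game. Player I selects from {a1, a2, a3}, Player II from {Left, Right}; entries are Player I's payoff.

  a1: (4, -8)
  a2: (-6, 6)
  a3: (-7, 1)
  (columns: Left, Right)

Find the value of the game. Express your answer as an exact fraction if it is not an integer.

Row minima: a1 → -8, a2 → -6, a3 → -7; maximin = -6.
Column maxima: Left → 4, Right → 6; minimax = 4.
-6 ≠ 4, so there is no saddle point; optimal play is mixed.
a3 is strictly dominated by a2, so Player I never plays it.
On the remaining 2×2 (a1, a2 vs Left, Right):
Let Player I play a1 with probability p. Expected payoff against Left: 4p + (-6)(1−p) = 10p − 6; against Right: (-8)p + 6(1−p) = −14p + 6.
Setting these equal: 10p − 6 = −14p + 6 ⇒ 24p = 12 ⇒ p = 1/2, and the value is (10)·(1/2) − 6 = -1.
For Player II: with q = P(Left), equating a1's and a2's payoffs gives 12q − 8 = −12q + 6 ⇒ q = 7/12.

-1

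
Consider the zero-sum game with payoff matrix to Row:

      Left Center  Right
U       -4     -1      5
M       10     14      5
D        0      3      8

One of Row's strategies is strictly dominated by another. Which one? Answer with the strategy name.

U

D gives a strictly higher payoff than U against every column: 0 > -4, 3 > -1, 8 > 5.
So U is strictly dominated and Row never plays it.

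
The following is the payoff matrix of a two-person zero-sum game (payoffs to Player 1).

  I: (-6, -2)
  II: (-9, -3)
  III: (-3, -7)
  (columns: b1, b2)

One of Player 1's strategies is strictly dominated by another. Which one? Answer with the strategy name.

I gives a strictly higher payoff than II against every column: -6 > -9, -2 > -3.
So II is strictly dominated and Player 1 never plays it.

II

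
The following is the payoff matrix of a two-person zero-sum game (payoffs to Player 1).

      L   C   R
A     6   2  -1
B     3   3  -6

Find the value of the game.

Row minima: A → -1, B → -6; maximin = -1.
Column maxima: L → 6, C → 3, R → -1; minimax = -1.
Since maximin = minimax = -1, there is a saddle point and the value is -1.

-1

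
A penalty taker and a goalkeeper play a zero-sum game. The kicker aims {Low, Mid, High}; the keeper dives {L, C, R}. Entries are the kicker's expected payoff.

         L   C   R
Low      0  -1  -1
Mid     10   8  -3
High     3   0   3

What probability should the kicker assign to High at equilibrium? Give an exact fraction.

11/14

Row minima: Low → -1, Mid → -3, High → 0; maximin = 0.
Column maxima: L → 10, C → 8, R → 3; minimax = 3.
0 ≠ 3, so there is no saddle point; optimal play is mixed.
Low is strictly dominated by High, so the kicker never plays it.
L is strictly dominated by C (it gives the kicker strictly more in every row), so the keeper never plays it.
On the remaining 2×2 (Mid, High vs C, R):
Let the kicker play Mid with probability p. Expected payoff against C: 8p + 0(1−p) = 8p; against R: (-3)p + 3(1−p) = −6p + 3.
Setting these equal: 8p = −6p + 3 ⇒ 14p = 3 ⇒ p = 3/14, and the value is (8)·(3/14) = 12/7.
For the keeper: with q = P(C), equating Mid's and High's payoffs gives 11q − 3 = −3q + 3 ⇒ q = 3/7.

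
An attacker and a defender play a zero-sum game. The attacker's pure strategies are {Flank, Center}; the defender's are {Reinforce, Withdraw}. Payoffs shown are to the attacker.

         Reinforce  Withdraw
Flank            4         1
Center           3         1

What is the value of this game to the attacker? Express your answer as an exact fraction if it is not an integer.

1

Row minima: Flank → 1, Center → 1; maximin = 1.
Column maxima: Reinforce → 4, Withdraw → 1; minimax = 1.
Since maximin = minimax = 1, there is a saddle point and the value is 1.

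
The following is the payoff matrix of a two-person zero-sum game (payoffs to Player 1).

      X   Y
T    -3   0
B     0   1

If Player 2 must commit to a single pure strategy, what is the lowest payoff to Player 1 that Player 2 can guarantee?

Column maxima: X → 0, Y → 1.
The smallest of these is 0.

0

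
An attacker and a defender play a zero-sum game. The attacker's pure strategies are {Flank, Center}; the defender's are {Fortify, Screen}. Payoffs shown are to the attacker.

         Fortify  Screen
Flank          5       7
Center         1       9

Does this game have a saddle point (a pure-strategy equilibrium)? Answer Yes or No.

Row minima: Flank → 5, Center → 1; maximin = 5.
Column maxima: Fortify → 5, Screen → 9; minimax = 5.
maximin = minimax = 5, so a saddle point exists.

Yes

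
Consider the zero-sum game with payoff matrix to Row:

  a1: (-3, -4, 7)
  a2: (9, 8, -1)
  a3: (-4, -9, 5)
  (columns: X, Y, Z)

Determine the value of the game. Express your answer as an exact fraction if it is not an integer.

13/5

Row minima: a1 → -4, a2 → -1, a3 → -9; maximin = -1.
Column maxima: X → 9, Y → 8, Z → 7; minimax = 7.
-1 ≠ 7, so there is no saddle point; optimal play is mixed.
a3 is strictly dominated by a1, so Row never plays it.
X is strictly dominated by Y (it gives Row strictly more in every row), so Column never plays it.
On the remaining 2×2 (a1, a2 vs Y, Z):
Let Row play a1 with probability p. Expected payoff against Y: (-4)p + 8(1−p) = −12p + 8; against Z: 7p + (-1)(1−p) = 8p − 1.
Setting these equal: −12p + 8 = 8p − 1 ⇒ −20p = -9 ⇒ p = 9/20, and the value is (-12)·(9/20) + 8 = 13/5.
For Column: with q = P(Y), equating a1's and a2's payoffs gives −11q + 7 = 9q − 1 ⇒ q = 2/5.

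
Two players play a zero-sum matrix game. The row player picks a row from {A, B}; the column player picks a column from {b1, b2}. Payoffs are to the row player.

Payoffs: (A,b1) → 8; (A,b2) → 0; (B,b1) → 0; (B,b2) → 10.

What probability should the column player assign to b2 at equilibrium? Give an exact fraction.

Row minima: A → 0, B → 0; maximin = 0.
Column maxima: b1 → 8, b2 → 10; minimax = 8.
0 ≠ 8, so there is no saddle point; optimal play is mixed.
Let the row player play A with probability p. Expected payoff against b1: 8p + 0(1−p) = 8p; against b2: 0p + 10(1−p) = −10p + 10.
Setting these equal: 8p = −10p + 10 ⇒ 18p = 10 ⇒ p = 5/9, and the value is (8)·(5/9) = 40/9.
For the column player: with q = P(b1), equating A's and B's payoffs gives 8q = −10q + 10 ⇒ q = 5/9.

4/9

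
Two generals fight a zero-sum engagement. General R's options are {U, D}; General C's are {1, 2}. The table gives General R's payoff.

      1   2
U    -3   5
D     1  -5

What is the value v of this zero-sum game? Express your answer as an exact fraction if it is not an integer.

-5/7

Row minima: U → -3, D → -5; maximin = -3.
Column maxima: 1 → 1, 2 → 5; minimax = 1.
-3 ≠ 1, so there is no saddle point; optimal play is mixed.
Let General R play U with probability p. Expected payoff against 1: (-3)p + 1(1−p) = −4p + 1; against 2: 5p + (-5)(1−p) = 10p − 5.
Setting these equal: −4p + 1 = 10p − 5 ⇒ −14p = -6 ⇒ p = 3/7, and the value is (-4)·(3/7) + 1 = -5/7.
For General C: with q = P(1), equating U's and D's payoffs gives −8q + 5 = 6q − 5 ⇒ q = 5/7.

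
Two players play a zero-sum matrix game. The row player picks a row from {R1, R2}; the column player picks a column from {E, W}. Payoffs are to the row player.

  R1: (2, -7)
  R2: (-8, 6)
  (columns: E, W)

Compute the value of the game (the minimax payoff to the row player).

Row minima: R1 → -7, R2 → -8; maximin = -7.
Column maxima: E → 2, W → 6; minimax = 2.
-7 ≠ 2, so there is no saddle point; optimal play is mixed.
Let the row player play R1 with probability p. Expected payoff against E: 2p + (-8)(1−p) = 10p − 8; against W: (-7)p + 6(1−p) = −13p + 6.
Setting these equal: 10p − 8 = −13p + 6 ⇒ 23p = 14 ⇒ p = 14/23, and the value is (10)·(14/23) − 8 = -44/23.
For the column player: with q = P(E), equating R1's and R2's payoffs gives 9q − 7 = −14q + 6 ⇒ q = 13/23.

-44/23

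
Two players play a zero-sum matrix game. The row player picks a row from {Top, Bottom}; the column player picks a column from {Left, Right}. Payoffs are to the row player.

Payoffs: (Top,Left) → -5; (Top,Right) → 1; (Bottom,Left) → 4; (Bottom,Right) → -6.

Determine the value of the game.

Row minima: Top → -5, Bottom → -6; maximin = -5.
Column maxima: Left → 4, Right → 1; minimax = 1.
-5 ≠ 1, so there is no saddle point; optimal play is mixed.
Let the row player play Top with probability p. Expected payoff against Left: (-5)p + 4(1−p) = −9p + 4; against Right: 1p + (-6)(1−p) = 7p − 6.
Setting these equal: −9p + 4 = 7p − 6 ⇒ −16p = -10 ⇒ p = 5/8, and the value is (-9)·(5/8) + 4 = -13/8.
For the column player: with q = P(Left), equating Top's and Bottom's payoffs gives −6q + 1 = 10q − 6 ⇒ q = 7/16.

-13/8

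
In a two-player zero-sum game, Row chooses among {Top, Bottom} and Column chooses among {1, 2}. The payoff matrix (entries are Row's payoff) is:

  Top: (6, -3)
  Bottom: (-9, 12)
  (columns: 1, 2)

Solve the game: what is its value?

3/2

Row minima: Top → -3, Bottom → -9; maximin = -3.
Column maxima: 1 → 6, 2 → 12; minimax = 6.
-3 ≠ 6, so there is no saddle point; optimal play is mixed.
Let Row play Top with probability p. Expected payoff against 1: 6p + (-9)(1−p) = 15p − 9; against 2: (-3)p + 12(1−p) = −15p + 12.
Setting these equal: 15p − 9 = −15p + 12 ⇒ 30p = 21 ⇒ p = 7/10, and the value is (15)·(7/10) − 9 = 3/2.
For Column: with q = P(1), equating Top's and Bottom's payoffs gives 9q − 3 = −21q + 12 ⇒ q = 1/2.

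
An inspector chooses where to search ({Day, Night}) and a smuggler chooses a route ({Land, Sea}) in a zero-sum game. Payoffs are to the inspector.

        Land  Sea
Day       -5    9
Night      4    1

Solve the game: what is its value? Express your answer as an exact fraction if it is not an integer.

Row minima: Day → -5, Night → 1; maximin = 1.
Column maxima: Land → 4, Sea → 9; minimax = 4.
1 ≠ 4, so there is no saddle point; optimal play is mixed.
Let the inspector play Day with probability p. Expected payoff against Land: (-5)p + 4(1−p) = −9p + 4; against Sea: 9p + 1(1−p) = 8p + 1.
Setting these equal: −9p + 4 = 8p + 1 ⇒ −17p = -3 ⇒ p = 3/17, and the value is (-9)·(3/17) + 4 = 41/17.
For the smuggler: with q = P(Land), equating Day's and Night's payoffs gives −14q + 9 = 3q + 1 ⇒ q = 8/17.

41/17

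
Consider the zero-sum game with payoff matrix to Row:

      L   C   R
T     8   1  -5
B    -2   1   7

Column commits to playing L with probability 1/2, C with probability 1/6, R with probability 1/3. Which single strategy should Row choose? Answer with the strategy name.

Expected payoff of T: (1/2)·8 + (1/6)·1 + (1/3)·(-5) = 5/2.
Expected payoff of B: (1/2)·(-2) + (1/6)·1 + (1/3)·7 = 3/2.
The largest is 5/2, so Row's best response is T.

T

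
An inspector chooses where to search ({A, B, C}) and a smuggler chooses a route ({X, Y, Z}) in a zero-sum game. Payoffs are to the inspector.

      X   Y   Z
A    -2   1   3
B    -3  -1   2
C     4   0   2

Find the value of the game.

Row minima: A → -2, B → -3, C → 0; maximin = 0.
Column maxima: X → 4, Y → 1, Z → 3; minimax = 1.
0 ≠ 1, so there is no saddle point; optimal play is mixed.
B is strictly dominated by A, so the inspector never plays it.
Z is strictly dominated by Y (it gives the inspector strictly more in every row), so the smuggler never plays it.
On the remaining 2×2 (A, C vs X, Y):
Let the inspector play A with probability p. Expected payoff against X: (-2)p + 4(1−p) = −6p + 4; against Y: 1p + 0(1−p) = p.
Setting these equal: −6p + 4 = p ⇒ −7p = -4 ⇒ p = 4/7, and the value is (-6)·(4/7) + 4 = 4/7.
For the smuggler: with q = P(X), equating A's and C's payoffs gives −3q + 1 = 4q ⇒ q = 1/7.

4/7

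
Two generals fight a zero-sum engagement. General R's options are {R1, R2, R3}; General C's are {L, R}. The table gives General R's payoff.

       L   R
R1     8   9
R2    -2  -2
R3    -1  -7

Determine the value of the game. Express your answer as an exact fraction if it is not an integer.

8

Row minima: R1 → 8, R2 → -2, R3 → -7; maximin = 8.
Column maxima: L → 8, R → 9; minimax = 8.
Since maximin = minimax = 8, there is a saddle point and the value is 8.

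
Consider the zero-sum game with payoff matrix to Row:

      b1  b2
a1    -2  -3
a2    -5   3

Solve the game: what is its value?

Row minima: a1 → -3, a2 → -5; maximin = -3.
Column maxima: b1 → -2, b2 → 3; minimax = -2.
-3 ≠ -2, so there is no saddle point; optimal play is mixed.
Let Row play a1 with probability p. Expected payoff against b1: (-2)p + (-5)(1−p) = 3p − 5; against b2: (-3)p + 3(1−p) = −6p + 3.
Setting these equal: 3p − 5 = −6p + 3 ⇒ 9p = 8 ⇒ p = 8/9, and the value is (3)·(8/9) − 5 = -7/3.
For Column: with q = P(b1), equating a1's and a2's payoffs gives q − 3 = −8q + 3 ⇒ q = 2/3.

-7/3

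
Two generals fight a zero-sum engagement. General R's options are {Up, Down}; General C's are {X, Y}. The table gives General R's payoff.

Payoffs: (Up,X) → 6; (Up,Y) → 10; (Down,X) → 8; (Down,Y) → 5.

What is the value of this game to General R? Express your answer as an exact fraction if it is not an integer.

50/7

Row minima: Up → 6, Down → 5; maximin = 6.
Column maxima: X → 8, Y → 10; minimax = 8.
6 ≠ 8, so there is no saddle point; optimal play is mixed.
Let General R play Up with probability p. Expected payoff against X: 6p + 8(1−p) = −2p + 8; against Y: 10p + 5(1−p) = 5p + 5.
Setting these equal: −2p + 8 = 5p + 5 ⇒ −7p = -3 ⇒ p = 3/7, and the value is (-2)·(3/7) + 8 = 50/7.
For General C: with q = P(X), equating Up's and Down's payoffs gives −4q + 10 = 3q + 5 ⇒ q = 5/7.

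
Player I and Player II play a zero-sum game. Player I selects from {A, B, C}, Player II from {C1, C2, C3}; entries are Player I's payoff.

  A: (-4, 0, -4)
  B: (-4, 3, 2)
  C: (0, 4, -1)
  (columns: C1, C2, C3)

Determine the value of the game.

-4/7

Row minima: A → -4, B → -4, C → -1; maximin = -1.
Column maxima: C1 → 0, C2 → 4, C3 → 2; minimax = 0.
-1 ≠ 0, so there is no saddle point; optimal play is mixed.
A is strictly dominated by C, so Player I never plays it.
C2 is strictly dominated by C1 (it gives Player I strictly more in every row), so Player II never plays it.
On the remaining 2×2 (B, C vs C1, C3):
Let Player I play B with probability p. Expected payoff against C1: (-4)p + 0(1−p) = −4p; against C3: 2p + (-1)(1−p) = 3p − 1.
Setting these equal: −4p = 3p − 1 ⇒ −7p = -1 ⇒ p = 1/7, and the value is (-4)·(1/7) = -4/7.
For Player II: with q = P(C1), equating B's and C's payoffs gives −6q + 2 = q − 1 ⇒ q = 3/7.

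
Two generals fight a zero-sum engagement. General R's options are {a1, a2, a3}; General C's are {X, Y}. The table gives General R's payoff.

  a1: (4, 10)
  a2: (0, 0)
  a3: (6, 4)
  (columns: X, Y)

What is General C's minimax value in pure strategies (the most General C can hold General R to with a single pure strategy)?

6

Column maxima: X → 6, Y → 10.
The smallest of these is 6.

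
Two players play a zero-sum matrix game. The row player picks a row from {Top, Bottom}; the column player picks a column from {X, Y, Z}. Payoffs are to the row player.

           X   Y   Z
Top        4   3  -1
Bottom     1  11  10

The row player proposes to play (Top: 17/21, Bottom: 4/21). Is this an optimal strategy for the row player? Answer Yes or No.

No

Against X this mix gives (17/21)·4 + (4/21)·1 = 24/7.
Against Y this mix gives (17/21)·3 + (4/21)·11 = 95/21.
Against Z this mix gives (17/21)·(-1) + (4/21)·10 = 23/21.
The column player will play Z, holding the row player to 23/21. Shifting weight toward the row that does better against Z would raise this floor (the equalizing mix achieves 41/14 against both Z and X), so the proposed strategy is not optimal.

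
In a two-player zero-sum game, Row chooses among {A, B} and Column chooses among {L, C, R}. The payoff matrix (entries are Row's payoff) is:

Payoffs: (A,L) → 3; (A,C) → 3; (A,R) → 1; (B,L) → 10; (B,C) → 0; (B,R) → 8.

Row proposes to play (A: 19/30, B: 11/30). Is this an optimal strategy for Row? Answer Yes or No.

No

Against L this mix gives (19/30)·3 + (11/30)·10 = 167/30.
Against C this mix gives (19/30)·3 + (11/30)·0 = 19/10.
Against R this mix gives (19/30)·1 + (11/30)·8 = 107/30.
Column will play C, holding Row to 19/10. Shifting weight toward the row that does better against C would raise this floor (the equalizing mix achieves 12/5 against both C and R), so the proposed strategy is not optimal.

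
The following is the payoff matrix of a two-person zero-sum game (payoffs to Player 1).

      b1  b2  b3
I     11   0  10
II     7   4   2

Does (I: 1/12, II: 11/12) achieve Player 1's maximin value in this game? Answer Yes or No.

No

Against b1 this mix gives (1/12)·11 + (11/12)·7 = 22/3.
Against b2 this mix gives (1/12)·0 + (11/12)·4 = 11/3.
Against b3 this mix gives (1/12)·10 + (11/12)·2 = 8/3.
Player 2 will play b3, holding Player 1 to 8/3. Shifting weight toward the row that does better against b3 would raise this floor (the equalizing mix achieves 10/3 against both b3 and b2), so the proposed strategy is not optimal.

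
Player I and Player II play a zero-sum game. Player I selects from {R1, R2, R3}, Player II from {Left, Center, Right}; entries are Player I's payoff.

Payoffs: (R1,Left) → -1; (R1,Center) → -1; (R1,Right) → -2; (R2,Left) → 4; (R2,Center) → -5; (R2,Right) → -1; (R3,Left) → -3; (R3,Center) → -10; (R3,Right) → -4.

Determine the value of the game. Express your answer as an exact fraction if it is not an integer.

-9/5

Row minima: R1 → -2, R2 → -5, R3 → -10; maximin = -2.
Column maxima: Left → 4, Center → -1, Right → -1; minimax = -1.
-2 ≠ -1, so there is no saddle point; optimal play is mixed.
R3 is strictly dominated by R1, so Player I never plays it.
Left is strictly dominated by Right (it gives Player I strictly more in every row), so Player II never plays it.
On the remaining 2×2 (R1, R2 vs Center, Right):
Let Player I play R1 with probability p. Expected payoff against Center: (-1)p + (-5)(1−p) = 4p − 5; against Right: (-2)p + (-1)(1−p) = −p − 1.
Setting these equal: 4p − 5 = −p − 1 ⇒ 5p = 4 ⇒ p = 4/5, and the value is (4)·(4/5) − 5 = -9/5.
For Player II: with q = P(Center), equating R1's and R2's payoffs gives q − 2 = −4q − 1 ⇒ q = 1/5.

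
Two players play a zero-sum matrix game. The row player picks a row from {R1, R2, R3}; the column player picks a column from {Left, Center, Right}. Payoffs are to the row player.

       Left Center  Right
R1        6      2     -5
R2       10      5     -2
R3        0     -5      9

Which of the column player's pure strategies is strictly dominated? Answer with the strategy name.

Left

Center holds the row player's payoff strictly below Left in every row: 2 < 6, 5 < 10, -5 < 0.
So Left is strictly dominated for the column player.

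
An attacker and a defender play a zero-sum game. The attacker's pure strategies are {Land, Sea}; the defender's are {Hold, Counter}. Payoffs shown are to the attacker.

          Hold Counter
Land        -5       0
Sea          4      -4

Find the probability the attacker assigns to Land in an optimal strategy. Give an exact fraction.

Row minima: Land → -5, Sea → -4; maximin = -4.
Column maxima: Hold → 4, Counter → 0; minimax = 0.
-4 ≠ 0, so there is no saddle point; optimal play is mixed.
Let the attacker play Land with probability p. Expected payoff against Hold: (-5)p + 4(1−p) = −9p + 4; against Counter: 0p + (-4)(1−p) = 4p − 4.
Setting these equal: −9p + 4 = 4p − 4 ⇒ −13p = -8 ⇒ p = 8/13, and the value is (-9)·(8/13) + 4 = -20/13.
For the defender: with q = P(Hold), equating Land's and Sea's payoffs gives −5q = 8q − 4 ⇒ q = 4/13.

8/13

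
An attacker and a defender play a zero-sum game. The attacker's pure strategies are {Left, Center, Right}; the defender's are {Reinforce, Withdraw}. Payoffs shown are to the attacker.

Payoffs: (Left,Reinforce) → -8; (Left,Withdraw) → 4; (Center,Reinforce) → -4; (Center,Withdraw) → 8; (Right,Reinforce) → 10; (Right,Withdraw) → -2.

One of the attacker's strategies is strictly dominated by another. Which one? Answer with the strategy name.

Left

Center gives a strictly higher payoff than Left against every column: -4 > -8, 8 > 4.
So Left is strictly dominated and the attacker never plays it.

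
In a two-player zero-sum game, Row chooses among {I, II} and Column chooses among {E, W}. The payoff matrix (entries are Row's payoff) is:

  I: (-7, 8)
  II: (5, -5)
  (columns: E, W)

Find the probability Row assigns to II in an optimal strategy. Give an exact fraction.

3/5

Row minima: I → -7, II → -5; maximin = -5.
Column maxima: E → 5, W → 8; minimax = 5.
-5 ≠ 5, so there is no saddle point; optimal play is mixed.
Let Row play I with probability p. Expected payoff against E: (-7)p + 5(1−p) = −12p + 5; against W: 8p + (-5)(1−p) = 13p − 5.
Setting these equal: −12p + 5 = 13p − 5 ⇒ −25p = -10 ⇒ p = 2/5, and the value is (-12)·(2/5) + 5 = 1/5.
For Column: with q = P(E), equating I's and II's payoffs gives −15q + 8 = 10q − 5 ⇒ q = 13/25.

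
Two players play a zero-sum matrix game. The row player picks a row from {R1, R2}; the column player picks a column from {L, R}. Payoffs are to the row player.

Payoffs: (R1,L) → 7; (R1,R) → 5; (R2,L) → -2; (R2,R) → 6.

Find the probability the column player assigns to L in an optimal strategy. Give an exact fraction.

1/10

Row minima: R1 → 5, R2 → -2; maximin = 5.
Column maxima: L → 7, R → 6; minimax = 6.
5 ≠ 6, so there is no saddle point; optimal play is mixed.
Let the row player play R1 with probability p. Expected payoff against L: 7p + (-2)(1−p) = 9p − 2; against R: 5p + 6(1−p) = −p + 6.
Setting these equal: 9p − 2 = −p + 6 ⇒ 10p = 8 ⇒ p = 4/5, and the value is (9)·(4/5) − 2 = 26/5.
For the column player: with q = P(L), equating R1's and R2's payoffs gives 2q + 5 = −8q + 6 ⇒ q = 1/10.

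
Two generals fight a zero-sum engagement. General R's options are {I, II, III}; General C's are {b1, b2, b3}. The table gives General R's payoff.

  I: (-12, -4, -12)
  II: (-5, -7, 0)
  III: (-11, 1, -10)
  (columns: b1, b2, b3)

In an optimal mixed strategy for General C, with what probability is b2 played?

3/7

Row minima: I → -12, II → -7, III → -11; maximin = -7.
Column maxima: b1 → -5, b2 → 1, b3 → 0; minimax = -5.
-7 ≠ -5, so there is no saddle point; optimal play is mixed.
I is strictly dominated by III, so General R never plays it.
With I eliminated, b3 is strictly dominated by b1 (it gives General R strictly more in every remaining row), so General C never plays it.
On the remaining 2×2 (II, III vs b1, b2):
Let General R play II with probability p. Expected payoff against b1: (-5)p + (-11)(1−p) = 6p − 11; against b2: (-7)p + 1(1−p) = −8p + 1.
Setting these equal: 6p − 11 = −8p + 1 ⇒ 14p = 12 ⇒ p = 6/7, and the value is (6)·(6/7) − 11 = -41/7.
For General C: with q = P(b1), equating II's and III's payoffs gives 2q − 7 = −12q + 1 ⇒ q = 4/7.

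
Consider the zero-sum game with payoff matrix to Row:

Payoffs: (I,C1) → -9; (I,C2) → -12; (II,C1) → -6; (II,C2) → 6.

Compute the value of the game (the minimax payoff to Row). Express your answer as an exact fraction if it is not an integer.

Row minima: I → -12, II → -6; maximin = -6.
Column maxima: C1 → -6, C2 → 6; minimax = -6.
Since maximin = minimax = -6, there is a saddle point and the value is -6.

-6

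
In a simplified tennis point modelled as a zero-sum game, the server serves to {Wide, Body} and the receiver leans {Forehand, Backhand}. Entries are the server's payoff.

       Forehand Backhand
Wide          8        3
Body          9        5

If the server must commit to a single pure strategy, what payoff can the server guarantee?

5

Row minima: Wide → 3, Body → 5.
The best of these is 5.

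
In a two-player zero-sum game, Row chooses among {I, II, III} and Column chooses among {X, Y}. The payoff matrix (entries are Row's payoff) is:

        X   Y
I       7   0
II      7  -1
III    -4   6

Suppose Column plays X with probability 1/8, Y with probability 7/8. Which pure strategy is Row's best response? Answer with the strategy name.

III

Expected payoff of I: (1/8)·7 + (7/8)·0 = 7/8.
Expected payoff of II: (1/8)·7 + (7/8)·(-1) = 0.
Expected payoff of III: (1/8)·(-4) + (7/8)·6 = 19/4.
The largest is 19/4, so Row's best response is III.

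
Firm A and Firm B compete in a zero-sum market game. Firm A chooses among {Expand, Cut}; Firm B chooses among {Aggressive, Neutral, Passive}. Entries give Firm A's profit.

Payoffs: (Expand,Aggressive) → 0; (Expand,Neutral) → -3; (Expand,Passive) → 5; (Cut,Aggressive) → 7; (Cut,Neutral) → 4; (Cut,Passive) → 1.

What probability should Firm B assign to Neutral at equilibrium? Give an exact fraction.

4/11

Row minima: Expand → -3, Cut → 1; maximin = 1.
Column maxima: Aggressive → 7, Neutral → 4, Passive → 5; minimax = 4.
1 ≠ 4, so there is no saddle point; optimal play is mixed.
Aggressive is strictly dominated by Neutral (it gives Firm A strictly more in every row), so Firm B never plays it.
On the remaining 2×2 (Expand, Cut vs Neutral, Passive):
Let Firm A play Expand with probability p. Expected payoff against Neutral: (-3)p + 4(1−p) = −7p + 4; against Passive: 5p + 1(1−p) = 4p + 1.
Setting these equal: −7p + 4 = 4p + 1 ⇒ −11p = -3 ⇒ p = 3/11, and the value is (-7)·(3/11) + 4 = 23/11.
For Firm B: with q = P(Neutral), equating Expand's and Cut's payoffs gives −8q + 5 = 3q + 1 ⇒ q = 4/11.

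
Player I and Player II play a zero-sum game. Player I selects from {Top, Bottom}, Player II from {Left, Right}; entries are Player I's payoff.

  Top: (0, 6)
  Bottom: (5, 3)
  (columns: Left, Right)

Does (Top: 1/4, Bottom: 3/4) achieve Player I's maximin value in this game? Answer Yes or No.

Yes

Against Left this mix gives (1/4)·0 + (3/4)·5 = 15/4.
Against Right this mix gives (1/4)·6 + (3/4)·3 = 15/4.
All of Player II's active replies (Left, Right) yield 15/4, and no column does worse for Player I. The mix makes Player II indifferent and guarantees 15/4, so it is optimal.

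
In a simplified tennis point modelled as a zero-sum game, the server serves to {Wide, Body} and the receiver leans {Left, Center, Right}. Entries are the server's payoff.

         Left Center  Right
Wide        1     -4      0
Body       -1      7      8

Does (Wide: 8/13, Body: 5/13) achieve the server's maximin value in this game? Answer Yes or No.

Against Left this mix gives (8/13)·1 + (5/13)·(-1) = 3/13.
Against Center this mix gives (8/13)·(-4) + (5/13)·7 = 3/13.
Against Right this mix gives (8/13)·0 + (5/13)·8 = 40/13.
All of the receiver's active replies (Left, Center) yield 3/13, and no column does worse for the server. The mix makes the receiver indifferent and guarantees 3/13, so it is optimal.

Yes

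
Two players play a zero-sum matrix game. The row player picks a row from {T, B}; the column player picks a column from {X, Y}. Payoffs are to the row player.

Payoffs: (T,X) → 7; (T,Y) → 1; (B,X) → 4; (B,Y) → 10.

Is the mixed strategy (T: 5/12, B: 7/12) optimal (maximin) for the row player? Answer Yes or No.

Against X this mix gives (5/12)·7 + (7/12)·4 = 21/4.
Against Y this mix gives (5/12)·1 + (7/12)·10 = 25/4.
The column player will play X, holding the row player to 21/4. Shifting weight toward the row that does better against X would raise this floor (the equalizing mix achieves 11/2 against both X and Y), so the proposed strategy is not optimal.

No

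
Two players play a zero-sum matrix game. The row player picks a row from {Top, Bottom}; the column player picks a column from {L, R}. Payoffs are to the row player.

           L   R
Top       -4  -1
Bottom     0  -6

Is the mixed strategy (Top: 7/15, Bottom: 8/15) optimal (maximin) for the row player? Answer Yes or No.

No

Against L this mix gives (7/15)·(-4) + (8/15)·0 = -28/15.
Against R this mix gives (7/15)·(-1) + (8/15)·(-6) = -11/3.
The column player will play R, holding the row player to -11/3. Shifting weight toward the row that does better against R would raise this floor (the equalizing mix achieves -8/3 against both R and L), so the proposed strategy is not optimal.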